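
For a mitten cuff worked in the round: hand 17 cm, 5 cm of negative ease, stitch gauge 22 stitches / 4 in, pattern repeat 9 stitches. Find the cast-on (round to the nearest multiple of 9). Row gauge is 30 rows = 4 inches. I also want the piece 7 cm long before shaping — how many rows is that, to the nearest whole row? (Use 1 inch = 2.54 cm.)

Finished = 17 − 5 = 12 cm.
12 cm × 1/2.54 = 4.72 inches.
22/4 = 5.5 sts per in; 4.72 × 5.5 = 25.98 sts.
Nearest multiple of 9 → 27.
7 cm = 2.76 inches; × 7.5 = 20.67 → 21 rows.

Cast on 27 stitches; work 21 rows.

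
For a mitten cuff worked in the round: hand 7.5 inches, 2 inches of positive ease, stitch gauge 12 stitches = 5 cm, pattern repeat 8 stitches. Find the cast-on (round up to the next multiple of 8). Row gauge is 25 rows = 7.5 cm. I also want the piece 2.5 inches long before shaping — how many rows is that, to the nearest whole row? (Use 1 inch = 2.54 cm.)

Cast on 64 stitches; work 21 rows.

Finished = 7.5 + 2 = 9.5 inches.
9.5 inches × 2.54 = 24.13 cm.
12/5 = 2.4 sts per cm; 24.13 × 2.4 = 57.91 sts.
Next multiple of 8 → 64.
2.5 inches = 6.35 cm; × 3.333 = 21.17 → 21 rows.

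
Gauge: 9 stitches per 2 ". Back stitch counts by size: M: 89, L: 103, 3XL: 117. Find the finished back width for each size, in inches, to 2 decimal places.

9/2 = 4.5 sts per in.
M: 89 / 4.5 = 19.778 → 19.78 in.
L: 103 / 4.5 = 22.889 → 22.89 in.
3XL: 117 / 4.5 = 26.000 → 26.00 in.

M 19.78 inches; L 22.89 inches; 3XL 26.00 inches.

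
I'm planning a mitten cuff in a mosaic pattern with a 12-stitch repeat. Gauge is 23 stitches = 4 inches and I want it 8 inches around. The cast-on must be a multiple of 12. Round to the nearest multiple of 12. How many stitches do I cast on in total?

CO 48 sts.

23 / 4 = 5.75 sts per inch.
8 × 5.75 = 46.00 sts.
Nearest multiple of 12: 48.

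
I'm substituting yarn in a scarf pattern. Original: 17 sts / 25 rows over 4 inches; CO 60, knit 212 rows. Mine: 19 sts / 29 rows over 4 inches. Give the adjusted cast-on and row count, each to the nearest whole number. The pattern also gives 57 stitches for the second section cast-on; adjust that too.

Cast on 67 stitches; work 246 rows; second section cast-on 64 stitches.

Stitches: 60 × 19/17 = 67.06 → 67.
Rows: 212 × 29/25 = 245.92 → 246.
second section cast-on: 57 × 19/17 = 63.71 → 64.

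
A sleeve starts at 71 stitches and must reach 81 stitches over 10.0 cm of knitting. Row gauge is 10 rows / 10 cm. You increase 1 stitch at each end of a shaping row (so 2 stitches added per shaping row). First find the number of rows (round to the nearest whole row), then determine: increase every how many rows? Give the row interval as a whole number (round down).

Rows = 10.0 × 1 = 10.0 → 10 rows.
Stitches to add: 10 → 5 shaping rows (at 2 st each).
10 / 5 = 2.00 → every 2 rows.

Increase every 2nd row.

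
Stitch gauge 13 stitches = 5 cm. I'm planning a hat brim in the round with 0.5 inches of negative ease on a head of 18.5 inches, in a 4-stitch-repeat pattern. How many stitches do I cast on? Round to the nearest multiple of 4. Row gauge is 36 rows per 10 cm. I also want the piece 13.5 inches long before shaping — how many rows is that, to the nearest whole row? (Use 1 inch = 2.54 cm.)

Cast on 120 stitches; work 123 rows.

Finished = 18.5 − 0.5 = 18 inches.
18 inches × 2.54 = 45.72 cm.
13/5 = 2.6 sts per cm; 45.72 × 2.6 = 118.87 sts.
Nearest multiple of 4 → 120.
13.5 inches = 34.29 cm; × 3.6 = 123.44 → 123 rows.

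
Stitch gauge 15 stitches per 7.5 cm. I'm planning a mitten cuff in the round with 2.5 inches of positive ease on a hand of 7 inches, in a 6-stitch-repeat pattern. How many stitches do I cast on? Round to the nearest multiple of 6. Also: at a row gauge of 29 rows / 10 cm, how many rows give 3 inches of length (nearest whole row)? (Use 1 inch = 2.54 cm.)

Cast on 48 stitches; work 22 rows.

Finished = 7 + 2.5 = 9.5 inches.
9.5 inches × 2.54 = 24.13 cm.
15/7.5 = 2 sts per cm; 24.13 × 2 = 48.26 sts.
Nearest multiple of 6 → 48.
3 inches = 7.62 cm; × 2.9 = 22.10 → 22 rows.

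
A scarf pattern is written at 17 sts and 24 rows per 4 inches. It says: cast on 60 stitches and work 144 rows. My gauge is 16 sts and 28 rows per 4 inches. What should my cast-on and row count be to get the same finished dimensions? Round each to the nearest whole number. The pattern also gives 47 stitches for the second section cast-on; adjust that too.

Cast on 56 stitches; work 168 rows; second section cast-on 44 stitches.

Stitches: 60 × 16/17 = 56.47 → 56.
Rows: 144 × 28/24 = 168.00 → 168.
second section cast-on: 47 × 16/17 = 44.24 → 44.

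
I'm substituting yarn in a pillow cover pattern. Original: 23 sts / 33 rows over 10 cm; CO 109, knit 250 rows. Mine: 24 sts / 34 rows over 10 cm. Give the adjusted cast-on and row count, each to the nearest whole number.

Stitches: 109 × 24/23 = 113.74 → 114.
Rows: 250 × 34/33 = 257.58 → 258.

Cast on 114 stitches; work 258 rows.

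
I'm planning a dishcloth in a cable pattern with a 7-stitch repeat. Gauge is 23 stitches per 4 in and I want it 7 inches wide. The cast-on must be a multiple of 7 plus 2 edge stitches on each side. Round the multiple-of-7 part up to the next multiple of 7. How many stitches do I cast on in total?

CO 46 sts.

23 / 4 = 5.75 sts per inch.
7 × 5.75 = 40.25 sts.
Less 4 edge sts → 36.25 for the repeat.
Next multiple of 7: 42.
Add back 4 edge sts → 46.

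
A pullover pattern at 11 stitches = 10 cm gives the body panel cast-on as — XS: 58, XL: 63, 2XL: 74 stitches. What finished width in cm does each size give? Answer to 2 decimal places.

11/10 = 1.1 sts per cm.
XS: 58 / 1.1 = 52.727 → 52.73 cm.
XL: 63 / 1.1 = 57.273 → 57.27 cm.
2XL: 74 / 1.1 = 67.273 → 67.27 cm.

XS 52.73 cm; XL 57.27 cm; 2XL 67.27 cm.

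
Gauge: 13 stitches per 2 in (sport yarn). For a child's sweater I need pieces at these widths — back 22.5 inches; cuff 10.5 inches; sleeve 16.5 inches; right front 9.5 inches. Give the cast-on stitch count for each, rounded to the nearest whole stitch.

Rate = 13/2 = 6.5 sts per in.
back: 22.5 × 6.5 = 146.25 → 146.
cuff: 10.5 × 6.5 = 68.25 → 68.
sleeve: 16.5 × 6.5 = 107.25 → 107.
right front: 9.5 × 6.5 = 61.75 → 62.

back 146; cuff 68; sleeve 107; right front 62.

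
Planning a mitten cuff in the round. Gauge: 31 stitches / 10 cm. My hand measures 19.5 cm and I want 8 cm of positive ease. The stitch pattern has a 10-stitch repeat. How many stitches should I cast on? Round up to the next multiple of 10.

Cast on 90 stitches.

Finished = 19.5 + 8 = 27.5 cm.
31 / 10 = 3.1 sts/cm.
27.5 × 3.1 = 85.25 sts.
Next multiple of 10: 90.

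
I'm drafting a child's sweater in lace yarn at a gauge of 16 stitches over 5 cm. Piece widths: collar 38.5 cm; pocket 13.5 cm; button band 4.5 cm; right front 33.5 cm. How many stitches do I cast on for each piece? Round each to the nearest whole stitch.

collar 123; pocket 43; button band 14; right front 107.

Rate = 16/5 = 3.2 sts per cm.
collar: 38.5 × 3.2 = 123.20 → 123.
pocket: 13.5 × 3.2 = 43.20 → 43.
button band: 4.5 × 3.2 = 14.40 → 14.
right front: 33.5 × 3.2 = 107.20 → 107.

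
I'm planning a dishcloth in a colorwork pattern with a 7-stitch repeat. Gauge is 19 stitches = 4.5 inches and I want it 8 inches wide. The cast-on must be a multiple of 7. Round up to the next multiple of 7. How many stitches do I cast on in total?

19 / 4.5 = 4.222 sts per inch.
8 × 4.222 = 33.78 sts.
Next multiple of 7: 35.

35 stitches.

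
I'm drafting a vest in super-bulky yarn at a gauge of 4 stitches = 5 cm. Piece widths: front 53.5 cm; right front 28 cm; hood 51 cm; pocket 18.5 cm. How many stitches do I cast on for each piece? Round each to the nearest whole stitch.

front 43; right front 22; hood 41; pocket 15.

Rate = 4/5 = 0.8 sts per cm.
front: 53.5 × 0.8 = 42.80 → 43.
right front: 28 × 0.8 = 22.40 → 22.
hood: 51 × 0.8 = 40.80 → 41.
pocket: 18.5 × 0.8 = 14.80 → 15.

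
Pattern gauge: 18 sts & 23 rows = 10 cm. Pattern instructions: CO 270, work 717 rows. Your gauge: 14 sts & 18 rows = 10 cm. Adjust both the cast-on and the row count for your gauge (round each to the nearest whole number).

Stitches: 270 × 14/18 = 210.00 → 210.
Rows: 717 × 18/23 = 561.13 → 561.

Cast on 210 stitches; work 561 rows.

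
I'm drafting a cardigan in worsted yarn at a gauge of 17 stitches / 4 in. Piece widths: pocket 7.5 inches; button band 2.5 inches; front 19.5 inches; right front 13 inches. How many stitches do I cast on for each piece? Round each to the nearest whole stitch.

Rate = 17/4 = 4.25 sts per in.
pocket: 7.5 × 4.25 = 31.88 → 32.
button band: 2.5 × 4.25 = 10.62 → 11.
front: 19.5 × 4.25 = 82.88 → 83.
right front: 13 × 4.25 = 55.25 → 55.

pocket 32; button band 11; front 83; right front 55.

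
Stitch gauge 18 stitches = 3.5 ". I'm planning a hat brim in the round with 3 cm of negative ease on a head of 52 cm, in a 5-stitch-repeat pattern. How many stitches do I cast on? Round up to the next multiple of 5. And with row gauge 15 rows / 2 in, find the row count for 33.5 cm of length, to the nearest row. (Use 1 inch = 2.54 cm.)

Finished = 52 − 3 = 49 cm.
49 cm × 1/2.54 = 19.29 inches.
18/3.5 = 5.143 sts per in; 19.29 × 5.143 = 99.21 sts.
Next multiple of 5 → 100.
33.5 cm = 13.19 inches; × 7.5 = 98.92 → 99 rows.

Cast on 100 stitches; work 99 rows.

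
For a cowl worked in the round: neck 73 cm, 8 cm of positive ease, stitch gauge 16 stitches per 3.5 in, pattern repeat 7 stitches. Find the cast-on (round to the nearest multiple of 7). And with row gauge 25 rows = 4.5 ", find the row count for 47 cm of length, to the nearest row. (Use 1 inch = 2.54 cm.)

Finished = 73 + 8 = 81 cm.
81 cm × 1/2.54 = 31.89 inches.
16/3.5 = 4.571 sts per in; 31.89 × 4.571 = 145.78 sts.
Nearest multiple of 7 → 147.
47 cm = 18.50 inches; × 5.556 = 102.80 → 103 rows.

Cast on 147 stitches; work 103 rows.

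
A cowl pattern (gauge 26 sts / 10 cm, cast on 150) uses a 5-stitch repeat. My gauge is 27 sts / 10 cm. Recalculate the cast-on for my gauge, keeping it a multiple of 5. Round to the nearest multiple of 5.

150 × 27 / 26 = 155.77.
Nearest multiple of 5: 155.

155 stitches.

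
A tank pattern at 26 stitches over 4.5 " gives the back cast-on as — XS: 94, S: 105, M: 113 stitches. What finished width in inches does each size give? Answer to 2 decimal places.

26/4.5 = 5.778 sts per in.
XS: 94 / 5.778 = 16.269 → 16.27 in.
S: 105 / 5.778 = 18.173 → 18.17 in.
M: 113 / 5.778 = 19.558 → 19.56 in.

XS 16.27 inches; S 18.17 inches; M 19.56 inches.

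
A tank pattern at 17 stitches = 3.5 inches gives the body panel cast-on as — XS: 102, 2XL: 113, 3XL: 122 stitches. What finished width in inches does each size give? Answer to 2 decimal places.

XS 21.00 inches; 2XL 23.26 inches; 3XL 25.12 inches.

17/3.5 = 4.857 sts per in.
XS: 102 / 4.857 = 21.000 → 21.00 in.
2XL: 113 / 4.857 = 23.265 → 23.26 in.
3XL: 122 / 4.857 = 25.118 → 25.12 in.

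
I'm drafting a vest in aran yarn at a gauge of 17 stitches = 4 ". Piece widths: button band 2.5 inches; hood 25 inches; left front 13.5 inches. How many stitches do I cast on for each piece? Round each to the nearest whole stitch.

Rate = 17/4 = 4.25 sts per in.
button band: 2.5 × 4.25 = 10.62 → 11.
hood: 25 × 4.25 = 106.25 → 106.
left front: 13.5 × 4.25 = 57.38 → 57.

button band 11; hood 106; left front 57.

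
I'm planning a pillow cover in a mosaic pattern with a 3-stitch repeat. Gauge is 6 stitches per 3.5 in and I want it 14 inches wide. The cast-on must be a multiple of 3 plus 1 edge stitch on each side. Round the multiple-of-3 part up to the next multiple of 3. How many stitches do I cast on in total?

26 stitches.

6 / 3.5 = 1.714 sts per inch.
14 × 1.714 = 24.00 sts.
Less 2 edge sts → 22.00 for the repeat.
Next multiple of 3: 24.
Add back 2 edge sts → 26.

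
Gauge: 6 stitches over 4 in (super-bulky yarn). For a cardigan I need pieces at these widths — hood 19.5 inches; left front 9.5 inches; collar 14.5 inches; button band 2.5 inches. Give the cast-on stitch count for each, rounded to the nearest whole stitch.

Rate = 6/4 = 1.5 sts per in.
hood: 19.5 × 1.5 = 29.25 → 29.
left front: 9.5 × 1.5 = 14.25 → 14.
collar: 14.5 × 1.5 = 21.75 → 22.
button band: 2.5 × 1.5 = 3.75 → 4.

hood 29; left front 14; collar 22; button band 4.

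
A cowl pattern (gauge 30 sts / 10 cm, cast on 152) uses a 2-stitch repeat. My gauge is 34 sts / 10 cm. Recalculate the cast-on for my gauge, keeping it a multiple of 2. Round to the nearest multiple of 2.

CO 172 sts.

152 × 34 / 30 = 172.27.
Nearest multiple of 2: 172.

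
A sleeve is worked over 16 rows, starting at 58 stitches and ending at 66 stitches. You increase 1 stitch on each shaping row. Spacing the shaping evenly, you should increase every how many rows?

Increase every 2nd row.

Stitches to add: |66 − 58| = 8.
Shaping rows needed: 8 / 1 = 8.
16 rows / 8 = every 2 rows.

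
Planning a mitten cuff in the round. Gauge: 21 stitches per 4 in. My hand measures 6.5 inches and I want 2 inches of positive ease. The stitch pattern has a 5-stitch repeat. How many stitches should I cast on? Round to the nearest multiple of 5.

Cast on 45 stitches.

Finished = 6.5 + 2 = 8.5 inches.
21 / 4 = 5.25 sts/in.
8.5 × 5.25 = 44.62 sts.
Nearest multiple of 5: 45.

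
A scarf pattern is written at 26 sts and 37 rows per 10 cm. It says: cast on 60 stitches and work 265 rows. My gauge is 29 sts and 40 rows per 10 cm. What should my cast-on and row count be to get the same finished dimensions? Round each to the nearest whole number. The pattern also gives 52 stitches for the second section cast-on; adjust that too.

Cast on 67 stitches; work 286 rows; second section cast-on 58 stitches.

Stitches: 60 × 29/26 = 66.92 → 67.
Rows: 265 × 40/37 = 286.49 → 286.
second section cast-on: 52 × 29/26 = 58.00 → 58.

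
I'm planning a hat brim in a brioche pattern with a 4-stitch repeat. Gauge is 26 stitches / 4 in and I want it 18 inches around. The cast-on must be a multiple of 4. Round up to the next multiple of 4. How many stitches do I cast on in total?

26 / 4 = 6.5 sts per inch.
18 × 6.5 = 117.00 sts.
Next multiple of 4: 120.

120 stitches.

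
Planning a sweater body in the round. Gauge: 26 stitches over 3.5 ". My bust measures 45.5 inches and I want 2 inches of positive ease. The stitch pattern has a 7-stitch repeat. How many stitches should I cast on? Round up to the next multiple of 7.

Finished = 45.5 + 2 = 47.5 inches.
26 / 3.5 = 7.429 sts/in.
47.5 × 7.429 = 352.86 sts.
Next multiple of 7: 357.

357 stitches.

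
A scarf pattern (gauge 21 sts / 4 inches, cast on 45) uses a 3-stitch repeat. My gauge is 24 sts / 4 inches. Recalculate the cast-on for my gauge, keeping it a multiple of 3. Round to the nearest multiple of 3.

45 × 24 / 21 = 51.43.
Nearest multiple of 3: 51.

CO 51 sts.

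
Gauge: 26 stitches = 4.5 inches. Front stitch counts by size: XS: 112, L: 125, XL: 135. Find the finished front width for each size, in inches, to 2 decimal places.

26/4.5 = 5.778 sts per in.
XS: 112 / 5.778 = 19.385 → 19.38 in.
L: 125 / 5.778 = 21.635 → 21.63 in.
XL: 135 / 5.778 = 23.365 → 23.37 in.

XS 19.38 inches; L 21.63 inches; XL 23.37 inches.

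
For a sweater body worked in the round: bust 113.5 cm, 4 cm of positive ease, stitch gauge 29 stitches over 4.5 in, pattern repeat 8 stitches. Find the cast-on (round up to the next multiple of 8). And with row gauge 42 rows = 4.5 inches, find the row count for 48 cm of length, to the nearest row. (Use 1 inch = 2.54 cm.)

Finished = 113.5 + 4 = 117.5 cm.
117.5 cm × 1/2.54 = 46.26 inches.
29/4.5 = 6.444 sts per in; 46.26 × 6.444 = 298.12 sts.
Next multiple of 8 → 304.
48 cm = 18.90 inches; × 9.333 = 176.38 → 176 rows.

Cast on 304 stitches; work 176 rows.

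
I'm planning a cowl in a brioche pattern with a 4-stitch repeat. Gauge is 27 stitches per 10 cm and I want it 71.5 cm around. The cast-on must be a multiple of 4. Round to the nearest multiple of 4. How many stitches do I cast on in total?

Cast on 192 stitches.

27 / 10 = 2.7 sts per cm.
71.5 × 2.7 = 193.05 sts.
Nearest multiple of 4: 192.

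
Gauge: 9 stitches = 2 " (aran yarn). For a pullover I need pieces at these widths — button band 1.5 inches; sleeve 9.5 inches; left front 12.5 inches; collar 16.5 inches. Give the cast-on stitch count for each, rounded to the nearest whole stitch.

button band 7; sleeve 43; left front 56; collar 74.

Rate = 9/2 = 4.5 sts per in.
button band: 1.5 × 4.5 = 6.75 → 7.
sleeve: 9.5 × 4.5 = 42.75 → 43.
left front: 12.5 × 4.5 = 56.25 → 56.
collar: 16.5 × 4.5 = 74.25 → 74.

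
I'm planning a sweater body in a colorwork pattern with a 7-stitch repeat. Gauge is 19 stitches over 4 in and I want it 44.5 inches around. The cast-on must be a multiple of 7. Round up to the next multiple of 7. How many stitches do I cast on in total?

Cast on 217 stitches.

19 / 4 = 4.75 sts per inch.
44.5 × 4.75 = 211.38 sts.
Next multiple of 7: 217.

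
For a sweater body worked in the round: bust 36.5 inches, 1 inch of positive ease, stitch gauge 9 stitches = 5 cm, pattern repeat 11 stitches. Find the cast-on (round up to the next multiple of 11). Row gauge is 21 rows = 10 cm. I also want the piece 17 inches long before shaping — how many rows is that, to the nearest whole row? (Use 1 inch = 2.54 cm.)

Finished = 36.5 + 1 = 37.5 inches.
37.5 inches × 2.54 = 95.25 cm.
9/5 = 1.8 sts per cm; 95.25 × 1.8 = 171.45 sts.
Next multiple of 11 → 176.
17 inches = 43.18 cm; × 2.1 = 90.68 → 91 rows.

Cast on 176 stitches; work 91 rows.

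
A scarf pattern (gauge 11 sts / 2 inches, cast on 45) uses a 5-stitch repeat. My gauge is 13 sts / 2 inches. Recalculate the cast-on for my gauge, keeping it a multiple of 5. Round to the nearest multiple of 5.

Cast on 55 stitches.

45 × 13 / 11 = 53.18.
Nearest multiple of 5: 55.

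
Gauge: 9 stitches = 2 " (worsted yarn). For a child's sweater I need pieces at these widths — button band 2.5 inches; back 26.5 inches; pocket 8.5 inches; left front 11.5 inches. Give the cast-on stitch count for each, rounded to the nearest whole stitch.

button band 11; back 119; pocket 38; left front 52.

Rate = 9/2 = 4.5 sts per in.
button band: 2.5 × 4.5 = 11.25 → 11.
back: 26.5 × 4.5 = 119.25 → 119.
pocket: 8.5 × 4.5 = 38.25 → 38.
left front: 11.5 × 4.5 = 51.75 → 52.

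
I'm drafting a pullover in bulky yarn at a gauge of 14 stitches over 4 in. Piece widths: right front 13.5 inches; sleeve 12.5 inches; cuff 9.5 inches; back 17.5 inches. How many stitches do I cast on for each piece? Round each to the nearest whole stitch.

Rate = 14/4 = 3.5 sts per in.
right front: 13.5 × 3.5 = 47.25 → 47.
sleeve: 12.5 × 3.5 = 43.75 → 44.
cuff: 9.5 × 3.5 = 33.25 → 33.
back: 17.5 × 3.5 = 61.25 → 61.

right front 47; sleeve 44; cuff 33; back 61.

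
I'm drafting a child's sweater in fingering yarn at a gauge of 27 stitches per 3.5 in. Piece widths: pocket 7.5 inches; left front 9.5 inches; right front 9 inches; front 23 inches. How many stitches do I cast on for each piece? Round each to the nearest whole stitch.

pocket 58; left front 73; right front 69; front 177.

Rate = 27/3.5 = 7.714 sts per in.
pocket: 7.5 × 7.714 = 57.86 → 58.
left front: 9.5 × 7.714 = 73.29 → 73.
right front: 9 × 7.714 = 69.43 → 69.
front: 23 × 7.714 = 177.43 → 177.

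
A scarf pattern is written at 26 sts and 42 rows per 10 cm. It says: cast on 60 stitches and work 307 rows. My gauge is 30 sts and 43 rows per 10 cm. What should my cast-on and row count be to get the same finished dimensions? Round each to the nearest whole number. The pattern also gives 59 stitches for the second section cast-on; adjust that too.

Stitches: 60 × 30/26 = 69.23 → 69.
Rows: 307 × 43/42 = 314.31 → 314.
second section cast-on: 59 × 30/26 = 68.08 → 68.

Cast on 69 stitches; work 314 rows; second section cast-on 68 stitches.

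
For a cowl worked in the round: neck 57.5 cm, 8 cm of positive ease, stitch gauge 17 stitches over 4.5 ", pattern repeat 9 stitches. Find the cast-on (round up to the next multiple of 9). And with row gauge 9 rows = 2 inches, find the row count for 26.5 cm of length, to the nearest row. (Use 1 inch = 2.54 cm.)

Cast on 99 stitches; work 47 rows.

Finished = 57.5 + 8 = 65.5 cm.
65.5 cm × 1/2.54 = 25.79 inches.
17/4.5 = 3.778 sts per in; 25.79 × 3.778 = 97.42 sts.
Next multiple of 9 → 99.
26.5 cm = 10.43 inches; × 4.5 = 46.95 → 47 rows.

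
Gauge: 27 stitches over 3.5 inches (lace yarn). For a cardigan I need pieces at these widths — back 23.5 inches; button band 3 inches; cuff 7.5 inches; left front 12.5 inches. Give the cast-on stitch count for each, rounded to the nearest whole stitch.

back 181; button band 23; cuff 58; left front 96.

Rate = 27/3.5 = 7.714 sts per in.
back: 23.5 × 7.714 = 181.29 → 181.
button band: 3 × 7.714 = 23.14 → 23.
cuff: 7.5 × 7.714 = 57.86 → 58.
left front: 12.5 × 7.714 = 96.43 → 96.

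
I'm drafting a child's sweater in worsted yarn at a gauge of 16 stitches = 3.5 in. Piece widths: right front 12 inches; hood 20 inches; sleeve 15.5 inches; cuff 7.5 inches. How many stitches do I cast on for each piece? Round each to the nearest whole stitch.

right front 55; hood 91; sleeve 71; cuff 34.

Rate = 16/3.5 = 4.571 sts per in.
right front: 12 × 4.571 = 54.86 → 55.
hood: 20 × 4.571 = 91.43 → 91.
sleeve: 15.5 × 4.571 = 70.86 → 71.
cuff: 7.5 × 4.571 = 34.29 → 34.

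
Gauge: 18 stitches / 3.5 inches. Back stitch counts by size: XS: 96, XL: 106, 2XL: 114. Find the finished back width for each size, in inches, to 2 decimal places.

18/3.5 = 5.143 sts per in.
XS: 96 / 5.143 = 18.667 → 18.67 in.
XL: 106 / 5.143 = 20.611 → 20.61 in.
2XL: 114 / 5.143 = 22.167 → 22.17 in.

XS 18.67 inches; XL 20.61 inches; 2XL 22.17 inches.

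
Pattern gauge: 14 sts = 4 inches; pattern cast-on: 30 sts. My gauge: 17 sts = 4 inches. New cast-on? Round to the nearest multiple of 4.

Scale factor = 17 / 14 = 1.214.
30 × 17 / 14 = 36.43 sts.
→ 36 sts.

Cast on 36 stitches.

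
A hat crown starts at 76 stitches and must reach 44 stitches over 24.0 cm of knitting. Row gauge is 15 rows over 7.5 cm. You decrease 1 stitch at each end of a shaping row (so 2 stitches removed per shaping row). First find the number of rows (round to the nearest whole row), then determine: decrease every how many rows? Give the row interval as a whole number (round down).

Rows = 24.0 × 2 = 48.0 → 48 rows.
Stitches to remove: 32 → 16 shaping rows (at 2 st each).
48 / 16 = 3.00 → every 3 rows.

Decrease every 3rd row.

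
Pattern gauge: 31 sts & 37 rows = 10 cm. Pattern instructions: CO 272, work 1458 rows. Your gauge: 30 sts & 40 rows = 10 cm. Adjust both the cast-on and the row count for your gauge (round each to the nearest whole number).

Stitches: 272 × 30/31 = 263.23 → 263.
Rows: 1458 × 40/37 = 1576.22 → 1576.

Cast on 263 stitches; work 1576 rows.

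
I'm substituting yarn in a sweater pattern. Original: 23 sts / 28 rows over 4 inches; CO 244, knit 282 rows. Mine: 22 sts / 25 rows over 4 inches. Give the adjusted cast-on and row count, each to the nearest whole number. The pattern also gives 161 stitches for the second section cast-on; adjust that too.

Stitches: 244 × 22/23 = 233.39 → 233.
Rows: 282 × 25/28 = 251.79 → 252.
second section cast-on: 161 × 22/23 = 154.00 → 154.

Cast on 233 stitches; work 252 rows; second section cast-on 154 stitches.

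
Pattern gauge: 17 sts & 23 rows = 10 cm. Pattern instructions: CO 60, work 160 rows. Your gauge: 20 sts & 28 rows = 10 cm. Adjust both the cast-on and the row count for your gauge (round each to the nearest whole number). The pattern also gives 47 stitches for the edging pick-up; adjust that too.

Stitches: 60 × 20/17 = 70.59 → 71.
Rows: 160 × 28/23 = 194.78 → 195.
edging pick-up: 47 × 20/17 = 55.29 → 55.

Cast on 71 stitches; work 195 rows; edging pick-up 55 stitches.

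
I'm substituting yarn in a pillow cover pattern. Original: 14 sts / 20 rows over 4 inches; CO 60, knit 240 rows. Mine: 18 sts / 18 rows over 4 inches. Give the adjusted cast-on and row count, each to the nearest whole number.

Cast on 77 stitches; work 216 rows.

Stitches: 60 × 18/14 = 77.14 → 77.
Rows: 240 × 18/20 = 216.00 → 216.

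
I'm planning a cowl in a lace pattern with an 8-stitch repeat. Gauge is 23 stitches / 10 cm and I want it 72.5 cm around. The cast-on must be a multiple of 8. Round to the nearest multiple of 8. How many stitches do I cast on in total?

Cast on 168 stitches.

23 / 10 = 2.3 sts per cm.
72.5 × 2.3 = 166.75 sts.
Nearest multiple of 8: 168.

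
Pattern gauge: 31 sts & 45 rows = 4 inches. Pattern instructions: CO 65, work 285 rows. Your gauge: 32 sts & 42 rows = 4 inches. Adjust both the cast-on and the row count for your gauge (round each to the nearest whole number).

Stitches: 65 × 32/31 = 67.10 → 67.
Rows: 285 × 42/45 = 266.00 → 266.

Cast on 67 stitches; work 266 rows.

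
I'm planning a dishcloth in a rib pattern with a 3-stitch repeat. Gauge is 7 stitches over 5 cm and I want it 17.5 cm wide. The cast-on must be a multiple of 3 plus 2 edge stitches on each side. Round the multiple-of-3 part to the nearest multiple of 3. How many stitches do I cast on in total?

Cast on 25 stitches.

7 / 5 = 1.4 sts per cm.
17.5 × 1.4 = 24.50 sts.
Less 4 edge sts → 20.50 for the repeat.
Nearest multiple of 3: 21.
Add back 4 edge sts → 25.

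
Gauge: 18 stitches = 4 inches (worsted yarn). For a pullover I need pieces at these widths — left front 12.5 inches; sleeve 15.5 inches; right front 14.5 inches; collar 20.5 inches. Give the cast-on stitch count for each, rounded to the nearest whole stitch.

left front 56; sleeve 70; right front 65; collar 92.

Rate = 18/4 = 4.5 sts per in.
left front: 12.5 × 4.5 = 56.25 → 56.
sleeve: 15.5 × 4.5 = 69.75 → 70.
right front: 14.5 × 4.5 = 65.25 → 65.
collar: 20.5 × 4.5 = 92.25 → 92.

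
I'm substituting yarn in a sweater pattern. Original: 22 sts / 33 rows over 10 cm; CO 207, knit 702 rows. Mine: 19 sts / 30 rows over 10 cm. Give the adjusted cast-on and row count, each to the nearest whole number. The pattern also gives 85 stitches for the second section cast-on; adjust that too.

Cast on 179 stitches; work 638 rows; second section cast-on 73 stitches.

Stitches: 207 × 19/22 = 178.77 → 179.
Rows: 702 × 30/33 = 638.18 → 638.
second section cast-on: 85 × 19/22 = 73.41 → 73.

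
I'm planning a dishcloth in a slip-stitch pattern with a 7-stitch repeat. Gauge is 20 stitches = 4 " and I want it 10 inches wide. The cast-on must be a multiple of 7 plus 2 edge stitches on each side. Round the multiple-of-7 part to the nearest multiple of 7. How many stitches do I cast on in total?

20 / 4 = 5 sts per inch.
10 × 5 = 50.00 sts.
Less 4 edge sts → 46.00 for the repeat.
Nearest multiple of 7: 49.
Add back 4 edge sts → 53.

Cast on 53 stitches.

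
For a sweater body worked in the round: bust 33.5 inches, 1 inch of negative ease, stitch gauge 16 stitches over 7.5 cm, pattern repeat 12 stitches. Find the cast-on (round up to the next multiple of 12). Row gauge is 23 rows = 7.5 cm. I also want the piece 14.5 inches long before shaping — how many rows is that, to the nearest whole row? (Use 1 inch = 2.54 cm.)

Cast on 180 stitches; work 113 rows.

Finished = 33.5 − 1 = 32.5 inches.
32.5 inches × 2.54 = 82.55 cm.
16/7.5 = 2.133 sts per cm; 82.55 × 2.133 = 176.11 sts.
Next multiple of 12 → 180.
14.5 inches = 36.83 cm; × 3.067 = 112.95 → 113 rows.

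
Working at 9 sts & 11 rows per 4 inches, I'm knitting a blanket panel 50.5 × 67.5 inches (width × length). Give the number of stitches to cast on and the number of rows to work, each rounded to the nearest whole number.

Cast on 114 stitches and work 186 rows.

Stitch gauge = 9/4 = 2.25 sts/in; 50.5 × 2.25 = 113.62 → 114 sts.
Row gauge = 11/4 = 2.75 rows/in; 67.5 × 2.75 = 185.62 → 186 rows.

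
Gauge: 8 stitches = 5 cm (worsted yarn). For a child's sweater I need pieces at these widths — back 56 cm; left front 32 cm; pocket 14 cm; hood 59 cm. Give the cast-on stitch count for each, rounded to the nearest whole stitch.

Rate = 8/5 = 1.6 sts per cm.
back: 56 × 1.6 = 89.60 → 90.
left front: 32 × 1.6 = 51.20 → 51.
pocket: 14 × 1.6 = 22.40 → 22.
hood: 59 × 1.6 = 94.40 → 94.

back 90; left front 51; pocket 22; hood 94.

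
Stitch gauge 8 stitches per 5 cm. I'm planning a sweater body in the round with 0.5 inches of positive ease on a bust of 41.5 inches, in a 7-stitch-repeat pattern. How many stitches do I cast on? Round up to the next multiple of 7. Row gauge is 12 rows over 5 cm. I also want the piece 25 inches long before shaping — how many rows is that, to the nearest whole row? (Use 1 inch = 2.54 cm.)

Finished = 41.5 + 0.5 = 42 inches.
42 inches × 2.54 = 106.68 cm.
8/5 = 1.6 sts per cm; 106.68 × 1.6 = 170.69 sts.
Next multiple of 7 → 175.
25 inches = 63.50 cm; × 2.4 = 152.40 → 152 rows.

Cast on 175 stitches; work 152 rows.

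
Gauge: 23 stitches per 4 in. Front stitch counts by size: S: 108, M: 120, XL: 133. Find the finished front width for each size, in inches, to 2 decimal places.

S 18.78 inches; M 20.87 inches; XL 23.13 inches.

23/4 = 5.75 sts per in.
S: 108 / 5.75 = 18.783 → 18.78 in.
M: 120 / 5.75 = 20.870 → 20.87 in.
XL: 133 / 5.75 = 23.130 → 23.13 in.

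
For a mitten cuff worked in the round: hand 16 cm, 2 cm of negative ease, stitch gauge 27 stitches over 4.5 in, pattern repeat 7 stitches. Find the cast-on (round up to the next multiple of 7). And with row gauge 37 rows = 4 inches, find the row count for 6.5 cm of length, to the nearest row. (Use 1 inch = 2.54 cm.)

Cast on 35 stitches; work 24 rows.

Finished = 16 − 2 = 14 cm.
14 cm × 1/2.54 = 5.51 inches.
27/4.5 = 6 sts per in; 5.51 × 6 = 33.07 sts.
Next multiple of 7 → 35.
6.5 cm = 2.56 inches; × 9.25 = 23.67 → 24 rows.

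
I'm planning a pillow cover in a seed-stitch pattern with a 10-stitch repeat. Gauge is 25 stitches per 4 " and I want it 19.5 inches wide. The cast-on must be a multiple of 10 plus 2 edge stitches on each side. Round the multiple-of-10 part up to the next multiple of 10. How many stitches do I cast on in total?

CO 124 sts.

25 / 4 = 6.25 sts per inch.
19.5 × 6.25 = 121.88 sts.
Less 4 edge sts → 117.88 for the repeat.
Next multiple of 10: 120.
Add back 4 edge sts → 124.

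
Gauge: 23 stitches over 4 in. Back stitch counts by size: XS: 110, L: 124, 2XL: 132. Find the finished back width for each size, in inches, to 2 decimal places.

XS 19.13 inches; L 21.57 inches; 2XL 22.96 inches.

23/4 = 5.75 sts per in.
XS: 110 / 5.75 = 19.130 → 19.13 in.
L: 124 / 5.75 = 21.565 → 21.57 in.
2XL: 132 / 5.75 = 22.957 → 22.96 in.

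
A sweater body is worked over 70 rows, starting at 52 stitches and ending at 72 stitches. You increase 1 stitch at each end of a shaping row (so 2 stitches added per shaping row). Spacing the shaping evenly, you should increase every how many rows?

Increase every 7th row.

Stitches to add: |72 − 52| = 20.
Shaping rows needed: 20 / 2 = 10.
70 rows / 10 = every 7 rows.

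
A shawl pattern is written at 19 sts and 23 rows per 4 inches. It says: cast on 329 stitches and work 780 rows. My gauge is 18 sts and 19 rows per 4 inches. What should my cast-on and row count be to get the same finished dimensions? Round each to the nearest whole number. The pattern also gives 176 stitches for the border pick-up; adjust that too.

Stitches: 329 × 18/19 = 311.68 → 312.
Rows: 780 × 19/23 = 644.35 → 644.
border pick-up: 176 × 18/19 = 166.74 → 167.

Cast on 312 stitches; work 644 rows; border pick-up 167 stitches.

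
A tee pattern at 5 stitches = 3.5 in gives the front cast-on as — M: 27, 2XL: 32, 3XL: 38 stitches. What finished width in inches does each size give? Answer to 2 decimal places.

M 18.90 inches; 2XL 22.40 inches; 3XL 26.60 inches.

5/3.5 = 1.429 sts per in.
M: 27 / 1.429 = 18.900 → 18.90 in.
2XL: 32 / 1.429 = 22.400 → 22.40 in.
3XL: 38 / 1.429 = 26.600 → 26.60 in.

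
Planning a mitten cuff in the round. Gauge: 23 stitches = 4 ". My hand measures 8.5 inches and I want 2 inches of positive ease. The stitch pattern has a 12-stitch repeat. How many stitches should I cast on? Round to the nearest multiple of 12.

60 stitches.

Finished = 8.5 + 2 = 10.5 inches.
23 / 4 = 5.75 sts/in.
10.5 × 5.75 = 60.38 sts.
Nearest multiple of 12: 60.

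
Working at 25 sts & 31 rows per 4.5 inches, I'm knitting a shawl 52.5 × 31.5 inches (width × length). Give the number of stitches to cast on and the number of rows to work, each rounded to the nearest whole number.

Stitch gauge = 25/4.5 = 5.556 sts/in; 52.5 × 5.556 = 291.67 → 292 sts.
Row gauge = 31/4.5 = 6.889 rows/in; 31.5 × 6.889 = 217.00 → 217 rows.

Cast on 292 stitches and work 217 rows.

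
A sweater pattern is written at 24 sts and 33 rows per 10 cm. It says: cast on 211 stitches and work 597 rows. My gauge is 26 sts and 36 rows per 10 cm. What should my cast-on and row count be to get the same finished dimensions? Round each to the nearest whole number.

Cast on 229 stitches; work 651 rows.

Stitches: 211 × 26/24 = 228.58 → 229.
Rows: 597 × 36/33 = 651.27 → 651.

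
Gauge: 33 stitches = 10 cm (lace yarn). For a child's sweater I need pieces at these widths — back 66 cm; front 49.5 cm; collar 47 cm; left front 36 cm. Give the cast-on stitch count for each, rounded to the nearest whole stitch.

back 218; front 163; collar 155; left front 119.

Rate = 33/10 = 3.3 sts per cm.
back: 66 × 3.3 = 217.80 → 218.
front: 49.5 × 3.3 = 163.35 → 163.
collar: 47 × 3.3 = 155.10 → 155.
left front: 36 × 3.3 = 118.80 → 119.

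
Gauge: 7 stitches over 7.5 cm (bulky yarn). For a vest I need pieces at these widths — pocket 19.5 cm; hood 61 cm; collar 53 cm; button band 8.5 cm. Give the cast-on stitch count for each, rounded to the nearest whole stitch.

Rate = 7/7.5 = 0.933 sts per cm.
pocket: 19.5 × 0.933 = 18.20 → 18.
hood: 61 × 0.933 = 56.93 → 57.
collar: 53 × 0.933 = 49.47 → 49.
button band: 8.5 × 0.933 = 7.93 → 8.

pocket 18; hood 57; collar 49; button band 8.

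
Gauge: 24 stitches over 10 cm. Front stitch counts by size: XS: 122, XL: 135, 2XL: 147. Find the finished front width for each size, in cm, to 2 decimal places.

XS 50.83 cm; XL 56.25 cm; 2XL 61.25 cm.

24/10 = 2.4 sts per cm.
XS: 122 / 2.4 = 50.833 → 50.83 cm.
XL: 135 / 2.4 = 56.250 → 56.25 cm.
2XL: 147 / 2.4 = 61.250 → 61.25 cm.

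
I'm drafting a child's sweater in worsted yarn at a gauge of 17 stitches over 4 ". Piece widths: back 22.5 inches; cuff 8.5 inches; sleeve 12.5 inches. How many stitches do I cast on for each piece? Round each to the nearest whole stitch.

Rate = 17/4 = 4.25 sts per in.
back: 22.5 × 4.25 = 95.62 → 96.
cuff: 8.5 × 4.25 = 36.12 → 36.
sleeve: 12.5 × 4.25 = 53.12 → 53.

back 96; cuff 36; sleeve 53.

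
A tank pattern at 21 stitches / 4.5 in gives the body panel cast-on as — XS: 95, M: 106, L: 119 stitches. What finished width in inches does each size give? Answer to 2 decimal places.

XS 20.36 inches; M 22.71 inches; L 25.50 inches.

21/4.5 = 4.667 sts per in.
XS: 95 / 4.667 = 20.357 → 20.36 in.
M: 106 / 4.667 = 22.714 → 22.71 in.
L: 119 / 4.667 = 25.500 → 25.50 in.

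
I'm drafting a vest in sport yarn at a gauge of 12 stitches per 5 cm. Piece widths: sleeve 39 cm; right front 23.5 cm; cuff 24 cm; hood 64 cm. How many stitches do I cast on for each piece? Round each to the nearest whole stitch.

sleeve 94; right front 56; cuff 58; hood 154.

Rate = 12/5 = 2.4 sts per cm.
sleeve: 39 × 2.4 = 93.60 → 94.
right front: 23.5 × 2.4 = 56.40 → 56.
cuff: 24 × 2.4 = 57.60 → 58.
hood: 64 × 2.4 = 153.60 → 154.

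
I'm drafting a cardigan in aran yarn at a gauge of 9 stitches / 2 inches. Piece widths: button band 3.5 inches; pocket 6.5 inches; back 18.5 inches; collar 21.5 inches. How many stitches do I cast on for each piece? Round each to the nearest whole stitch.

button band 16; pocket 29; back 83; collar 97.

Rate = 9/2 = 4.5 sts per in.
button band: 3.5 × 4.5 = 15.75 → 16.
pocket: 6.5 × 4.5 = 29.25 → 29.
back: 18.5 × 4.5 = 83.25 → 83.
collar: 21.5 × 4.5 = 96.75 → 97.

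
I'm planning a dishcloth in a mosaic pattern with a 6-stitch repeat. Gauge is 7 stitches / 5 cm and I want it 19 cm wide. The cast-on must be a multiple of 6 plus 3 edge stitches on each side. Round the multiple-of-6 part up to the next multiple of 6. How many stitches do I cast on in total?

30 stitches.

7 / 5 = 1.4 sts per cm.
19 × 1.4 = 26.60 sts.
Less 6 edge sts → 20.60 for the repeat.
Next multiple of 6: 24.
Add back 6 edge sts → 30.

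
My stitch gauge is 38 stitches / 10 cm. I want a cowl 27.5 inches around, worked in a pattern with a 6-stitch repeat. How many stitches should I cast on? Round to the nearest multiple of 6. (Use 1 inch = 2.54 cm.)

27.5 in = 27.5 × 2.54 = 69.85 cm.
38 / 10 = 3.8 sts/cm.
69.85 × 3.8 = 265.43 sts.
→ 264.

264 stitches.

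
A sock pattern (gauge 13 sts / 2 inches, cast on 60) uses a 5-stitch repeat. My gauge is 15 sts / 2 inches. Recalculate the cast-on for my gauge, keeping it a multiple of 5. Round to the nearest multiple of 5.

Cast on 70 stitches.

60 × 15 / 13 = 69.23.
Nearest multiple of 5: 70.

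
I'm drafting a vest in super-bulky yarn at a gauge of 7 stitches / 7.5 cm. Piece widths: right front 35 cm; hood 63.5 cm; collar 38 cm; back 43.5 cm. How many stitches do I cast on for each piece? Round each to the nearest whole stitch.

right front 33; hood 59; collar 35; back 41.

Rate = 7/7.5 = 0.933 sts per cm.
right front: 35 × 0.933 = 32.67 → 33.
hood: 63.5 × 0.933 = 59.27 → 59.
collar: 38 × 0.933 = 35.47 → 35.
back: 43.5 × 0.933 = 40.60 → 41.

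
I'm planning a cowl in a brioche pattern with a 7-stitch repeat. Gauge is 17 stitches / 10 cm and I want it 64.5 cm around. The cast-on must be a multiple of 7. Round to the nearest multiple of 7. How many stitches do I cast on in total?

17 / 10 = 1.7 sts per cm.
64.5 × 1.7 = 109.65 sts.
Nearest multiple of 7: 112.

CO 112 sts.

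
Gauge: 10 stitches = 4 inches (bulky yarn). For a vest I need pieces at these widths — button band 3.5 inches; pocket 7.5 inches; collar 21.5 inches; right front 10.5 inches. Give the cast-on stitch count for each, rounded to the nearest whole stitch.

Rate = 10/4 = 2.5 sts per in.
button band: 3.5 × 2.5 = 8.75 → 9.
pocket: 7.5 × 2.5 = 18.75 → 19.
collar: 21.5 × 2.5 = 53.75 → 54.
right front: 10.5 × 2.5 = 26.25 → 26.

button band 9; pocket 19; collar 54; right front 26.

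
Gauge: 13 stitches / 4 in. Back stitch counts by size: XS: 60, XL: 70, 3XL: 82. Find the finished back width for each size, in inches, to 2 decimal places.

13/4 = 3.25 sts per in.
XS: 60 / 3.25 = 18.462 → 18.46 in.
XL: 70 / 3.25 = 21.538 → 21.54 in.
3XL: 82 / 3.25 = 25.231 → 25.23 in.

XS 18.46 inches; XL 21.54 inches; 3XL 25.23 inches.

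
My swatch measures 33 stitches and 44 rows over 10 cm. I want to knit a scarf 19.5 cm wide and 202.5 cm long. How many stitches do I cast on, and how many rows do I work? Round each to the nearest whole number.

Cast on 64 stitches and work 891 rows.

Stitch gauge = 33/10 = 3.3 sts/cm; 19.5 × 3.3 = 64.35 → 64 sts.
Row gauge = 44/10 = 4.4 rows/cm; 202.5 × 4.4 = 891.00 → 891 rows.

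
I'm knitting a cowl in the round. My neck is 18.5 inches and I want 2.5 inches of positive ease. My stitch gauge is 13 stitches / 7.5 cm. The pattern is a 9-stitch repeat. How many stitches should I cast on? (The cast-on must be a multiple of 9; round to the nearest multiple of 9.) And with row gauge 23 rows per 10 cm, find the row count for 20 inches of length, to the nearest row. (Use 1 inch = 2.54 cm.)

Cast on 90 stitches; work 117 rows.

Finished = 18.5 + 2.5 = 21 inches.
21 inches × 2.54 = 53.34 cm.
13/7.5 = 1.733 sts per cm; 53.34 × 1.733 = 92.46 sts.
Nearest multiple of 9 → 90.
20 inches = 50.80 cm; × 2.3 = 116.84 → 117 rows.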